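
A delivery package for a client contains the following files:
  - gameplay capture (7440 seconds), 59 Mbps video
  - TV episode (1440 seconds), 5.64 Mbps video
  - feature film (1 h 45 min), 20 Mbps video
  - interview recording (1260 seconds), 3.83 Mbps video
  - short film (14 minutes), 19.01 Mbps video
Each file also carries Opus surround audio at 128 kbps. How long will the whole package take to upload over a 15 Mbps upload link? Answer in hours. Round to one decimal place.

11.0 hours

Audio: 128 kbps = 0.128 Mbps.
gameplay capture: 59.128 Mbps × 7440 s = 439912.3 Mb
TV episode: 5.768 Mbps × 1440 s = 8305.9 Mb
feature film: 20.128 Mbps × 6300 s = 126806.4 Mb
interview recording: 3.958 Mbps × 1260 s = 4987.1 Mb
short film: 19.138 Mbps × 840 s = 16075.9 Mb
Total: 596087.6 Mb = 74511.0 MB.
At 15 Mbps: 596087.6 / 15 = 39739 s ≈ 11 hours.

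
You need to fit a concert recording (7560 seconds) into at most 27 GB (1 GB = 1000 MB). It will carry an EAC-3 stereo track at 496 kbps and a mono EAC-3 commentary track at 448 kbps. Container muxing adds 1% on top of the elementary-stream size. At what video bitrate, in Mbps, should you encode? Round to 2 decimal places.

27.34 Mbps

Budget: 27 GB = 216000.0 Mb.
Stream payload after overhead: 216000.0 / 1.01 = 213861.4 Mb.
Total bitrate budget: 213861.4 Mb / 7560 s = 28.289 Mbps.
Audio total: 496 + 448 = 944 kbps = 0.944 Mbps.
Video: 28.289 − 0.944 = 27.345 Mbps.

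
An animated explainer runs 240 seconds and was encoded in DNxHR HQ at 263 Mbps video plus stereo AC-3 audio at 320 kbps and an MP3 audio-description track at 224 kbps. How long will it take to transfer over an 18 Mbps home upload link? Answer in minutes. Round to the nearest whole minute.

Audio total: 320 + 224 = 544 kbps = 0.544 Mbps.
Total bitrate: 263.544 Mbps.
File: 263.544 Mbps × 240 s = 63250.6 Mb.
At 18 Mbps: 63250.6 / 18 = 3513.9 s ≈ 58.6 minutes.

59 minutes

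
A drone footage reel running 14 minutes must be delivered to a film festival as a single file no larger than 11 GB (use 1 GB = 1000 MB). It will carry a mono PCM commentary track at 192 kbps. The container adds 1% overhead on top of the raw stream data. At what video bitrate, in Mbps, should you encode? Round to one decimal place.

Budget: 11 GB = 88000.0 Mb.
Stream payload after overhead: 88000.0 / 1.01 = 87128.7 Mb.
14 min = 840 s
Total bitrate budget: 87128.7 Mb / 840 s = 103.725 Mbps.
Audio: 192 kbps = 0.192 Mbps.
Video: 103.725 − 0.192 = 103.533 Mbps.

103.5 Mbps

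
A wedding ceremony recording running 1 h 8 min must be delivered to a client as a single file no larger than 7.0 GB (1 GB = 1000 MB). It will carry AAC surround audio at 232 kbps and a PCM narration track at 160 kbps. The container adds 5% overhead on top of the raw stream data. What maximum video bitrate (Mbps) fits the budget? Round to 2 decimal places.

Budget: 7.0 GB = 56000.0 Mb.
Stream payload after overhead: 56000.0 / 1.05 = 53333.3 Mb.
1 h 8 min = 68 min = 4080 s
Total bitrate budget: 53333.3 Mb / 4080 s = 13.072 Mbps.
Audio total: 232 + 160 = 392 kbps = 0.392 Mbps.
Video: 13.072 − 0.392 = 12.680 Mbps.

12.68 Mbps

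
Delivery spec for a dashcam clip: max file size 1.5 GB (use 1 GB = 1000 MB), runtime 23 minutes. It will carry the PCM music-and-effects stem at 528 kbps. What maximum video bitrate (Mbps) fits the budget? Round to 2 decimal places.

8.17 Mbps

Budget: 1.5 GB = 12000.0 Mb.
23 min = 1380 s
Total bitrate budget: 12000.0 Mb / 1380 s = 8.696 Mbps.
Audio: 528 kbps = 0.528 Mbps.
Video: 8.696 − 0.528 = 8.168 Mbps.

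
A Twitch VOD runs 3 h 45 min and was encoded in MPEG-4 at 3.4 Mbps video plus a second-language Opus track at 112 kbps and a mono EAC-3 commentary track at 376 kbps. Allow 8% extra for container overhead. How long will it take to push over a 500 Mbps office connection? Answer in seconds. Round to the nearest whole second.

113 seconds

3 h 45 min = 225 min = 13500 s
Audio total: 112 + 376 = 488 kbps = 0.488 Mbps.
Total bitrate: 3.888 Mbps.
File: 3.888 Mbps × 13500 s = 52488.0 Mb.
With 8% container overhead: ×1.08. → 56687.0 Mb.
At 500 Mbps: 56687.0 / 500 = 113.4 s ≈ 113 seconds.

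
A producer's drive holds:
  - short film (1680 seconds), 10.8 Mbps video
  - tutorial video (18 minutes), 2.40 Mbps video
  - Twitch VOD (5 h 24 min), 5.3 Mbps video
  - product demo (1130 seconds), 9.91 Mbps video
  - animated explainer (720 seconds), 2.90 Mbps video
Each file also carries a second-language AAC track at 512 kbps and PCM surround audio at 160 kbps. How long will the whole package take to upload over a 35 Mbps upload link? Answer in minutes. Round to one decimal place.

Audio total: 512 + 160 = 672 kbps = 0.672 Mbps.
short film: 11.472 Mbps × 1680 s = 19273.0 Mb
tutorial video: 3.072 Mbps × 1080 s = 3317.8 Mb
Twitch VOD: 5.972 Mbps × 19440 s = 116095.7 Mb
product demo: 10.582 Mbps × 1130 s = 11957.7 Mb
animated explainer: 3.572 Mbps × 720 s = 2571.8 Mb
Total: 153215.9 Mb = 19152.0 MB.
At 35 Mbps: 153215.9 / 35 = 4378 s ≈ 73 minutes.

73.0 minutes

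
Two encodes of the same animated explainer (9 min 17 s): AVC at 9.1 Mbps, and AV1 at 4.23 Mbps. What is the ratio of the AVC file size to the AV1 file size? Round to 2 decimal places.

9 min 17 s = 557 s
AVC: 9.100 Mbps × 557 s = 5068.7 Mb = 0.634 GB.
AV1: 4.230 Mbps × 557 s = 2356.1 Mb = 0.295 GB.
Ratio: 0.634 / 0.295 = 2.151.

2.15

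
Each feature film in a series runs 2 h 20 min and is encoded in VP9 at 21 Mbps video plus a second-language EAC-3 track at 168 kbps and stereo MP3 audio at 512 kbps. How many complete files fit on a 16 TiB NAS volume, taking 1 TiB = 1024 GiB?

772

2 h 20 min = 140 min = 8400 s
Audio total: 168 + 512 = 680 kbps = 0.680 Mbps.
Total bitrate: 21.680 Mbps.
Per item: 21.680 Mbps × 8400 s = 182,112 Mb = 22,764 MB.
Capacity: 16 TiB = 140,737,488 Mb; 772.81 items → 772 complete.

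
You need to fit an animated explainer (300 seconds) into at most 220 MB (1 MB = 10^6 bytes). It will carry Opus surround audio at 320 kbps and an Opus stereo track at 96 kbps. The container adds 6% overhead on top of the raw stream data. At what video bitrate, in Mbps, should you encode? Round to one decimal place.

5.1 Mbps

Budget: 220 MB = 1760.0 Mb.
Stream payload after overhead: 1760.0 / 1.06 = 1660.4 Mb.
Total bitrate budget: 1660.4 Mb / 300 s = 5.535 Mbps.
Audio total: 320 + 96 = 416 kbps = 0.416 Mbps.
Video: 5.535 − 0.416 = 5.119 Mbps.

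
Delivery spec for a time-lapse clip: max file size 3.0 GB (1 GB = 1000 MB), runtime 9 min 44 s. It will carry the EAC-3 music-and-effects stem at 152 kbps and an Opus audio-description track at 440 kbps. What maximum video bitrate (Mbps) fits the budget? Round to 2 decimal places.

40.50 Mbps

Budget: 3.0 GB = 24000.0 Mb.
9 min 44 s = 584 s
Total bitrate budget: 24000.0 Mb / 584 s = 41.096 Mbps.
Audio total: 152 + 440 = 592 kbps = 0.592 Mbps.
Video: 41.096 − 0.592 = 40.504 Mbps.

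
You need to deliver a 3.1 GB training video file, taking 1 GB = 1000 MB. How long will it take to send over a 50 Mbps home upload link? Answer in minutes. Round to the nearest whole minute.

File: 3.1 GB = 24800.0 Mb.
At 50 Mbps: 24800.0 / 50 = 496.0 s ≈ 8.27 minutes.

8 minutes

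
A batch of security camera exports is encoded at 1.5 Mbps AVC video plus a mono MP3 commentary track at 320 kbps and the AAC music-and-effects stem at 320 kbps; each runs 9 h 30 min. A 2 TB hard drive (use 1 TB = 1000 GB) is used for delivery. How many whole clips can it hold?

218

9 h 30 min = 570 min = 34200 s
Audio total: 320 + 320 = 640 kbps = 0.640 Mbps.
Total bitrate: 2.140 Mbps.
Per item: 2.140 Mbps × 34200 s = 73,188 Mb = 9,148 MB.
Capacity: 2 TB = 16,000,000 Mb; 218.62 items → 218 complete.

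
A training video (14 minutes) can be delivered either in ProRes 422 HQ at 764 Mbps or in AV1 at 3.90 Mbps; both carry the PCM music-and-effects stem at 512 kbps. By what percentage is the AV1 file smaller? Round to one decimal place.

14 min = 840 s
Audio: 512 kbps = 0.512 Mbps.
ProRes 422 HQ: 764.512 Mbps × 840 s = 642190.1 Mb = 80.274 GB.
AV1: 4.412 Mbps × 840 s = 3706.1 Mb = 0.463 GB.
Reduction: (1 − 0.463/80.274) × 100 = 99.42%.

99.4%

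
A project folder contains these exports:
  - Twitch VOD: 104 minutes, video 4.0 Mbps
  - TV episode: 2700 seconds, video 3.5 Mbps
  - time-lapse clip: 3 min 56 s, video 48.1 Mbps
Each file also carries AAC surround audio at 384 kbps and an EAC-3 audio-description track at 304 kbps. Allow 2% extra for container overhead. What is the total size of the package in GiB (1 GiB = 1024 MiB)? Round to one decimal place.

Audio total: 384 + 304 = 688 kbps = 0.688 Mbps.
Twitch VOD: 4.688 Mbps × 6240 s × 1.02 = 29838.2 Mb
TV episode: 4.188 Mbps × 2700 s × 1.02 = 11533.8 Mb
time-lapse clip: 48.788 Mbps × 236 s × 1.02 = 11744.2 Mb
Total: 53116.2 Mb = 6639.5 MB.
= 6.184 GiB.

6.2 GiB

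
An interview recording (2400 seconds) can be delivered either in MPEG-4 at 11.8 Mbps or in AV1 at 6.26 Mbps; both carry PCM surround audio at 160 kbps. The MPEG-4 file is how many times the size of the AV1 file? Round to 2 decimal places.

Audio: 160 kbps = 0.160 Mbps.
MPEG-4: 11.960 Mbps × 2400 s = 28704.0 Mb = 3.588 GB.
AV1: 6.420 Mbps × 2400 s = 15408.0 Mb = 1.926 GB.
Ratio: 3.588 / 1.926 = 1.863.

1.86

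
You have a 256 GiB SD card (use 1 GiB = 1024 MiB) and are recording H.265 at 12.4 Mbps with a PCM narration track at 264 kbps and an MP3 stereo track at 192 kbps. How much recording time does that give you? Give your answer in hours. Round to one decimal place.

47.5 hours

Audio total: 264 + 192 = 456 kbps = 0.456 Mbps.
Total bitrate: 12.4 + 0.456 = 12.856 Mbps.
Capacity: 256 GiB = 2,199,023 Mb.
Recording time: 2,199,023 / 12.856 = 171,050 s ≈ 47.5 hours.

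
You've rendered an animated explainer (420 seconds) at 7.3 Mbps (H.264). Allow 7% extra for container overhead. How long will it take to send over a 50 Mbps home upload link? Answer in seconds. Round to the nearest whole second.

66 seconds

File: 7.300 Mbps × 420 s = 3066.0 Mb.
With 7% container overhead: ×1.07. → 3280.6 Mb.
At 50 Mbps: 3280.6 / 50 = 65.6 s ≈ 65.6 seconds.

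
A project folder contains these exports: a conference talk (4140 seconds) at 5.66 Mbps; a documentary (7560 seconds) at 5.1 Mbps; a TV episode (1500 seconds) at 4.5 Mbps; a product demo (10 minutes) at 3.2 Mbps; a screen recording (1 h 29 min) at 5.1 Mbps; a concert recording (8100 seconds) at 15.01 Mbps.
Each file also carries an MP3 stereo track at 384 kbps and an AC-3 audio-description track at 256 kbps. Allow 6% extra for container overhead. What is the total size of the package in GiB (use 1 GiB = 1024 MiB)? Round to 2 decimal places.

29.23 GiB

Audio total: 384 + 256 = 640 kbps = 0.640 Mbps.
conference talk: 6.300 Mbps × 4140 s × 1.06 = 27646.9 Mb
documentary: 5.740 Mbps × 7560 s × 1.06 = 45998.1 Mb
TV episode: 5.140 Mbps × 1500 s × 1.06 = 8172.6 Mb
product demo: 3.840 Mbps × 600 s × 1.06 = 2442.2 Mb
screen recording: 5.740 Mbps × 5340 s × 1.06 = 32490.7 Mb
concert recording: 15.650 Mbps × 8100 s × 1.06 = 134370.9 Mb
Total: 251121.4 Mb = 31390.2 MB.
= 29.23 GiB.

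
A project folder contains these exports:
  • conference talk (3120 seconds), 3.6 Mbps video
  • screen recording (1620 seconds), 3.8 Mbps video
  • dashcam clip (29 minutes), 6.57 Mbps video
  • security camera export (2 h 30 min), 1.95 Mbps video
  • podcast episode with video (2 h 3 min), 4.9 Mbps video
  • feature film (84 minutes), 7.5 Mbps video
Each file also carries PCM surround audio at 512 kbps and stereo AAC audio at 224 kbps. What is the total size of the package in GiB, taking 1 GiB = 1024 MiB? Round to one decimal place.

16.4 GiB

Audio total: 512 + 224 = 736 kbps = 0.736 Mbps.
conference talk: 4.336 Mbps × 3120 s = 13528.3 Mb
screen recording: 4.536 Mbps × 1620 s = 7348.3 Mb
dashcam clip: 7.306 Mbps × 1740 s = 12712.4 Mb
security camera export: 2.686 Mbps × 9000 s = 24174.0 Mb
podcast episode with video: 5.636 Mbps × 7380 s = 41593.7 Mb
feature film: 8.236 Mbps × 5040 s = 41509.4 Mb
Total: 140866.2 Mb = 17608.3 MB.
= 16.40 GiB.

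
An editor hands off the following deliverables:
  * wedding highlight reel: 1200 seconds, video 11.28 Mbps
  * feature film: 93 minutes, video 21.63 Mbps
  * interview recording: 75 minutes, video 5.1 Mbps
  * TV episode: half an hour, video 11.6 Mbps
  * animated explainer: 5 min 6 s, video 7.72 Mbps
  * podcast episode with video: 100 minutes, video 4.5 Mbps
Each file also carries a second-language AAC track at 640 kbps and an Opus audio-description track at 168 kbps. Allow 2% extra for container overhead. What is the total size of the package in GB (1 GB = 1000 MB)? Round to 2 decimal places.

Audio total: 640 + 168 = 808 kbps = 0.808 Mbps.
wedding highlight reel: 12.088 Mbps × 1200 s × 1.02 = 14795.7 Mb
feature film: 22.438 Mbps × 5580 s × 1.02 = 127708.1 Mb
interview recording: 5.908 Mbps × 4500 s × 1.02 = 27117.7 Mb
TV episode: 12.408 Mbps × 1800 s × 1.02 = 22781.1 Mb
animated explainer: 8.528 Mbps × 306 s × 1.02 = 2661.8 Mb
podcast episode with video: 5.308 Mbps × 6000 s × 1.02 = 32485.0 Mb
Total: 227549.4 Mb = 28443.7 MB.
= 28.44 GB.

28.44 GB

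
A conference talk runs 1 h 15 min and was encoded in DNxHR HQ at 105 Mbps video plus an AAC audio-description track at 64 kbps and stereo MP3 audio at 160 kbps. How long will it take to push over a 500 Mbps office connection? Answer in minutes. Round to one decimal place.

15.8 minutes

1 h 15 min = 75 min = 4500 s
Audio total: 64 + 160 = 224 kbps = 0.224 Mbps.
Total bitrate: 105.224 Mbps.
File: 105.224 Mbps × 4500 s = 473508.0 Mb.
At 500 Mbps: 473508.0 / 500 = 947.0 s ≈ 15.8 minutes.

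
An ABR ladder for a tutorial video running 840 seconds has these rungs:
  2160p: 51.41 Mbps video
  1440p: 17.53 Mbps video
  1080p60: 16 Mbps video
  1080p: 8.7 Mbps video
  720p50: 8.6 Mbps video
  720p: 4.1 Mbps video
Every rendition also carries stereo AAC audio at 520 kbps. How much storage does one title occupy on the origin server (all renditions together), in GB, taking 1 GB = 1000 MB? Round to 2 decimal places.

Audio: 520 kbps = 0.520 Mbps.
Sum of rendition bitrates: (51.41+0.520) + (17.53+0.520) + (16+0.520) + (8.7+0.520) + (8.6+0.520) + (4.1+0.520) = 109.460 Mbps.
× 840 s = 91,946 Mb = 11,493 MB = 11.49 GB.

11.49 GB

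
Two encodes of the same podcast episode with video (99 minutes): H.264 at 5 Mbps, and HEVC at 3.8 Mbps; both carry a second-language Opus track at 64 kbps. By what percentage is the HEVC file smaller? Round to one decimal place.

99 min = 5940 s
Audio: 64 kbps = 0.064 Mbps.
H.264: 5.064 Mbps × 5940 s = 30080.2 Mb = 3.502 GiB.
HEVC: 3.864 Mbps × 5940 s = 22952.2 Mb = 2.672 GiB.
Reduction: (1 − 2.672/3.502) × 100 = 23.70%.

23.7%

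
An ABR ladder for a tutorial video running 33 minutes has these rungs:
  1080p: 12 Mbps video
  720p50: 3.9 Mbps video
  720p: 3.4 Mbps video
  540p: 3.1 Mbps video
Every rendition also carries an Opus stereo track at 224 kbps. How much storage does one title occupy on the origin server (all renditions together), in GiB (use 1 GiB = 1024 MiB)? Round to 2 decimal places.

5.37 GiB

33 min = 1980 s
Audio: 224 kbps = 0.224 Mbps.
Sum of rendition bitrates: (12+0.224) + (3.9+0.224) + (3.4+0.224) + (3.1+0.224) = 23.296 Mbps.
× 1980 s = 46,126 Mb = 5,766 MB = 5.370 GiB.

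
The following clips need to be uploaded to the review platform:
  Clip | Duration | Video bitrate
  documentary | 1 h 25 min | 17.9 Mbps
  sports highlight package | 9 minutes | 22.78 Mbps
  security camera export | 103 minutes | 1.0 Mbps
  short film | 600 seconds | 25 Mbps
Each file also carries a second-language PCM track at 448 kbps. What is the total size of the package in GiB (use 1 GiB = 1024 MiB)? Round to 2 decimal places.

Audio: 448 kbps = 0.448 Mbps.
documentary: 18.348 Mbps × 5100 s = 93574.8 Mb
sports highlight package: 23.228 Mbps × 540 s = 12543.1 Mb
security camera export: 1.448 Mbps × 6180 s = 8948.6 Mb
short film: 25.448 Mbps × 600 s = 15268.8 Mb
Total: 130335.4 Mb = 16291.9 MB.
= 15.17 GiB.

15.17 GiB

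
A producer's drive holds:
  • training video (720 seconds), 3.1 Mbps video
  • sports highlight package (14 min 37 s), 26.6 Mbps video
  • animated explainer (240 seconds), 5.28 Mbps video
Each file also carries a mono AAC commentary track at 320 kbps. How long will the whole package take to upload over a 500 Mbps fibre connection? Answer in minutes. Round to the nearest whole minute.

Audio: 320 kbps = 0.320 Mbps.
training video: 3.420 Mbps × 720 s = 2462.4 Mb
sports highlight package: 26.920 Mbps × 877 s = 23608.8 Mb
animated explainer: 5.600 Mbps × 240 s = 1344.0 Mb
Total: 27415.2 Mb = 3426.9 MB.
At 500 Mbps: 27415.2 / 500 = 55 s ≈ 0.914 minutes.

1 minutes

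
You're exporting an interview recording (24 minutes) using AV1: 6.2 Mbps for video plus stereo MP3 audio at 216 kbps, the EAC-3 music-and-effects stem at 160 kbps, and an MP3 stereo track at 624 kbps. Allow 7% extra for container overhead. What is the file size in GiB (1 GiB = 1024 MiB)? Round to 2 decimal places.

24 min = 1440 s
Audio total: 216 + 160 + 624 = 1000 kbps = 1.000 Mbps.
Total bitrate: 6.2 + 1.000 = 7.200 Mbps.
Stream data: 7.200 Mbps × 1440 s = 10368.0 Mb.
With 7% container overhead: ×1.07.
11,094 Mb = 1,386,720,000 bytes ÷ 1,073,741,824 = 1.291 GiB.

1.29 GiB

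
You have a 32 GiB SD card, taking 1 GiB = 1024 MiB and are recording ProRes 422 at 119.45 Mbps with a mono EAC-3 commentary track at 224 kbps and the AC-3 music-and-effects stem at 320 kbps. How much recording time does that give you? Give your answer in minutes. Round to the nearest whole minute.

Audio total: 224 + 320 = 544 kbps = 0.544 Mbps.
Total bitrate: 119.45 + 0.544 = 119.994 Mbps.
Capacity: 32 GiB = 274,878 Mb.
Recording time: 274,878 / 119.994 = 2,291 s ≈ 38.2 minutes.

38 minutes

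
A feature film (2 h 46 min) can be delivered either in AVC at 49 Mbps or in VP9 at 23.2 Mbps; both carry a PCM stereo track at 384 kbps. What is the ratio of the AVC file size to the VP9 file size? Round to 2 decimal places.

2 h 46 min = 166 min = 9960 s
Audio: 384 kbps = 0.384 Mbps.
AVC: 49.384 Mbps × 9960 s = 491864.6 Mb = 57.261 GiB.
VP9: 23.584 Mbps × 9960 s = 234896.6 Mb = 27.346 GiB.
Ratio: 57.261 / 27.346 = 2.094.

2.09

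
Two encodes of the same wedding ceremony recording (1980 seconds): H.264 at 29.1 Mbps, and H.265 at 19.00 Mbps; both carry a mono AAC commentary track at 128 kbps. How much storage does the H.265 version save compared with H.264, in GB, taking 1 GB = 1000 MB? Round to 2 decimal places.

2.50 GB

Audio: 128 kbps = 0.128 Mbps.
H.264: 29.228 Mbps × 1980 s = 57871.4 Mb = 7.234 GB.
H.265: 19.128 Mbps × 1980 s = 37873.4 Mb = 4.734 GB.
Saving: 7.234 − 4.734 = 2.500 GB.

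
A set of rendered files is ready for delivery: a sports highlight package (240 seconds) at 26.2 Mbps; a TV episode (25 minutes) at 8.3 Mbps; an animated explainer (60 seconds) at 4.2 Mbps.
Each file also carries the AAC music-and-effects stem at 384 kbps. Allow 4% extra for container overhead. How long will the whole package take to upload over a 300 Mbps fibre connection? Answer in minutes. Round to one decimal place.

Audio: 384 kbps = 0.384 Mbps.
sports highlight package: 26.584 Mbps × 240 s × 1.04 = 6635.4 Mb
TV episode: 8.684 Mbps × 1500 s × 1.04 = 13547.0 Mb
animated explainer: 4.584 Mbps × 60 s × 1.04 = 286.0 Mb
Total: 20468.4 Mb = 2558.6 MB.
At 300 Mbps: 20468.4 / 300 = 68 s ≈ 1.14 minutes.

1.1 minutes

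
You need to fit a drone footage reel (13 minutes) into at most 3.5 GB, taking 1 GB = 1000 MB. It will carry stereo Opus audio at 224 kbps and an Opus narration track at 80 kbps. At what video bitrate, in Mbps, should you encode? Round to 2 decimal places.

35.59 Mbps

Budget: 3.5 GB = 28000.0 Mb.
13 min = 780 s
Total bitrate budget: 28000.0 Mb / 780 s = 35.897 Mbps.
Audio total: 224 + 80 = 304 kbps = 0.304 Mbps.
Video: 35.897 − 0.304 = 35.593 Mbps.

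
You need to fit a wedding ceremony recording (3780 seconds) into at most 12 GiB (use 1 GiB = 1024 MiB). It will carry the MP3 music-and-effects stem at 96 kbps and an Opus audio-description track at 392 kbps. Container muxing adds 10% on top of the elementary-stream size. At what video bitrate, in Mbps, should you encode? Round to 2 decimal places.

24.30 Mbps

Budget: 12 GiB = 103079.2 Mb.
Stream payload after overhead: 103079.2 / 1.10 = 93708.4 Mb.
Total bitrate budget: 93708.4 Mb / 3780 s = 24.791 Mbps.
Audio total: 96 + 392 = 488 kbps = 0.488 Mbps.
Video: 24.791 − 0.488 = 24.303 Mbps.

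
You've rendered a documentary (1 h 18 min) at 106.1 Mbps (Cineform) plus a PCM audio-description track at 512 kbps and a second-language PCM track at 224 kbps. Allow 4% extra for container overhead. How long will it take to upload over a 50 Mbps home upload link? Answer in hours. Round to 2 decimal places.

2.89 hours

1 h 18 min = 78 min = 4680 s
Audio total: 512 + 224 = 736 kbps = 0.736 Mbps.
Total bitrate: 106.836 Mbps.
File: 106.836 Mbps × 4680 s = 499992.5 Mb.
With 4% container overhead: ×1.04. → 519992.2 Mb.
At 50 Mbps: 519992.2 / 50 = 10399.8 s ≈ 2.89 hours.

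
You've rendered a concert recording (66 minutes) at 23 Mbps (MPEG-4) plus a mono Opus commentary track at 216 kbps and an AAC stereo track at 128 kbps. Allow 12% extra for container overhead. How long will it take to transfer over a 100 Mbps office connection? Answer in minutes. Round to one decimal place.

66 min = 3960 s
Audio total: 216 + 128 = 344 kbps = 0.344 Mbps.
Total bitrate: 23.344 Mbps.
File: 23.344 Mbps × 3960 s = 92442.2 Mb.
With 12% container overhead: ×1.12. → 103535.3 Mb.
At 100 Mbps: 103535.3 / 100 = 1035.4 s ≈ 17.3 minutes.

17.3 minutes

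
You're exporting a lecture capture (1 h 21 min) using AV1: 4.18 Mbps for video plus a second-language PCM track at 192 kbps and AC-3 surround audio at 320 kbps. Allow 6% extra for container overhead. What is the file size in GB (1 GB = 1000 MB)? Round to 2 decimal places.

1 h 21 min = 81 min = 4860 s
Audio total: 192 + 320 = 512 kbps = 0.512 Mbps.
Total bitrate: 4.18 + 0.512 = 4.692 Mbps.
Stream data: 4.692 Mbps × 4860 s = 22803.1 Mb.
With 6% container overhead: ×1.06.
24,171 Mb ÷ 8 = 3,021 MB → 3.021 GB.

3.02 GB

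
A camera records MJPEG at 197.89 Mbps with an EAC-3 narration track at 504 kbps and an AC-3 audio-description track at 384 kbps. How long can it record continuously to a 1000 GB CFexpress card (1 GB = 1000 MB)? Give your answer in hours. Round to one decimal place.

11.2 hours

Audio total: 504 + 384 = 888 kbps = 0.888 Mbps.
Total bitrate: 197.89 + 0.888 = 198.778 Mbps.
Capacity: 1000 GB = 8,000,000 Mb.
Recording time: 8,000,000 / 198.778 = 40,246 s ≈ 11.2 hours.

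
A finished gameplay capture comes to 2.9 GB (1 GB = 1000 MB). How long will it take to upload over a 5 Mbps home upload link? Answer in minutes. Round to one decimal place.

77.3 minutes

File: 2.9 GB = 23200.0 Mb.
At 5 Mbps: 23200.0 / 5 = 4640.0 s ≈ 77.3 minutes.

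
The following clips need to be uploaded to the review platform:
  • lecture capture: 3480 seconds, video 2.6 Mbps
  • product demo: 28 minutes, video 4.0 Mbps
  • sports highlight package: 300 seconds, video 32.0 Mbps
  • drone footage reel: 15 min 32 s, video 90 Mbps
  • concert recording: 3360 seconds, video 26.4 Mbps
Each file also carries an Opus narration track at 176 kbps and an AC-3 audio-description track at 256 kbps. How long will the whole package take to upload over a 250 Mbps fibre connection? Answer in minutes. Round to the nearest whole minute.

Audio total: 176 + 256 = 432 kbps = 0.432 Mbps.
lecture capture: 3.032 Mbps × 3480 s = 10551.4 Mb
product demo: 4.432 Mbps × 1680 s = 7445.8 Mb
sports highlight package: 32.432 Mbps × 300 s = 9729.6 Mb
drone footage reel: 90.432 Mbps × 932 s = 84282.6 Mb
concert recording: 26.832 Mbps × 3360 s = 90155.5 Mb
Total: 202164.9 Mb = 25270.6 MB.
At 250 Mbps: 202164.9 / 250 = 809 s ≈ 13.5 minutes.

13 minutes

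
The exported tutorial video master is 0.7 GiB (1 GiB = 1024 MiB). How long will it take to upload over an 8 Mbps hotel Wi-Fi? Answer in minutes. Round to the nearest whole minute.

13 minutes

File: 0.7 GiB = 6013.0 Mb.
At 8 Mbps: 6013.0 / 8 = 751.6 s ≈ 12.5 minutes.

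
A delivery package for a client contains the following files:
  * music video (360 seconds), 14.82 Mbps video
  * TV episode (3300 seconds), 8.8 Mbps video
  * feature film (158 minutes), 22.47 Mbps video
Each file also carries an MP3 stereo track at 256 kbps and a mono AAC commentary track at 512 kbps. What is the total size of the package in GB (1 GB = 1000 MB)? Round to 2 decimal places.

Audio total: 256 + 512 = 768 kbps = 0.768 Mbps.
music video: 15.588 Mbps × 360 s = 5611.7 Mb
TV episode: 9.568 Mbps × 3300 s = 31574.4 Mb
feature film: 23.238 Mbps × 9480 s = 220296.2 Mb
Total: 257482.3 Mb = 32185.3 MB.
= 32.19 GB.

32.19 GB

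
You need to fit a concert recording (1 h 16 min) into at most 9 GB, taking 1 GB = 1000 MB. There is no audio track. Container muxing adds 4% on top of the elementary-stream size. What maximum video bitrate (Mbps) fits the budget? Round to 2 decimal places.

15.18 Mbps

Budget: 9 GB = 72000.0 Mb.
Stream payload after overhead: 72000.0 / 1.04 = 69230.8 Mb.
1 h 16 min = 76 min = 4560 s
Total bitrate budget: 69230.8 Mb / 4560 s = 15.182 Mbps.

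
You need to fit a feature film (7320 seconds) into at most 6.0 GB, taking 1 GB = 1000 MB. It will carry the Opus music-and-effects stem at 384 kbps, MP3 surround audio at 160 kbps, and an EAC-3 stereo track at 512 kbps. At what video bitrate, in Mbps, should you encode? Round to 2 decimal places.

5.50 Mbps

Budget: 6.0 GB = 48000.0 Mb.
Total bitrate budget: 48000.0 Mb / 7320 s = 6.557 Mbps.
Audio total: 384 + 160 + 512 = 1056 kbps = 1.056 Mbps.
Video: 6.557 − 1.056 = 5.501 Mbps.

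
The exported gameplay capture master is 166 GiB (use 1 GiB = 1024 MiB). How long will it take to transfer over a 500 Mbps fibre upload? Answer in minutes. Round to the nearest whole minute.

48 minutes

File: 166 GiB = 1425929.1 Mb.
At 500 Mbps: 1425929.1 / 500 = 2851.9 s ≈ 47.5 minutes.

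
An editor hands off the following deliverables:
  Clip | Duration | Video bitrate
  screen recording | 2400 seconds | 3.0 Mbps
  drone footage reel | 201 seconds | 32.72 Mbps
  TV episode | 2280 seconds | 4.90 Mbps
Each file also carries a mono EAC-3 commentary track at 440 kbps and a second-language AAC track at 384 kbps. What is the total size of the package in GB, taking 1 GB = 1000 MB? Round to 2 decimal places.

3.62 GB

Audio total: 440 + 384 = 824 kbps = 0.824 Mbps.
screen recording: 3.824 Mbps × 2400 s = 9177.6 Mb
drone footage reel: 33.544 Mbps × 201 s = 6742.3 Mb
TV episode: 5.724 Mbps × 2280 s = 13050.7 Mb
Total: 28970.7 Mb = 3621.3 MB.
= 3.621 GB.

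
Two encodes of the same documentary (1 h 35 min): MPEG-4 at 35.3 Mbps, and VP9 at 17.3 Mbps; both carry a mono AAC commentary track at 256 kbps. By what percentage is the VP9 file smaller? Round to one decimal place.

1 h 35 min = 95 min = 5700 s
Audio: 256 kbps = 0.256 Mbps.
MPEG-4: 35.556 Mbps × 5700 s = 202669.2 Mb = 25.334 GB.
VP9: 17.556 Mbps × 5700 s = 100069.2 Mb = 12.509 GB.
Reduction: (1 − 12.509/25.334) × 100 = 50.62%.

50.6%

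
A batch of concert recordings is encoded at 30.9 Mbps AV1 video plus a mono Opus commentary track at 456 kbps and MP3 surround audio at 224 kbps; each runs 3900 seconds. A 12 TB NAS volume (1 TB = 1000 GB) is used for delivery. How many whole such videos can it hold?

779

Audio total: 456 + 224 = 680 kbps = 0.680 Mbps.
Total bitrate: 31.580 Mbps.
Per item: 31.580 Mbps × 3900 s = 123,162 Mb = 15,395 MB.
Capacity: 12 TB = 96,000,000 Mb; 779.46 items → 779 complete.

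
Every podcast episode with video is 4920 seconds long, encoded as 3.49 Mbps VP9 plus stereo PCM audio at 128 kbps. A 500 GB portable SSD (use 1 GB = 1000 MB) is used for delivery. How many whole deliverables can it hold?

224

Audio: 128 kbps = 0.128 Mbps.
Total bitrate: 3.618 Mbps.
Per item: 3.618 Mbps × 4920 s = 17,801 Mb = 2,225 MB.
Capacity: 500 GB = 4,000,000 Mb; 224.71 items → 224 complete.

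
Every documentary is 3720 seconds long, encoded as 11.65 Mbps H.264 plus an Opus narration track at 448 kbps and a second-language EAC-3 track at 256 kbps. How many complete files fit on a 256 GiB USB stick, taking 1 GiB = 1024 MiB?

47

Audio total: 448 + 256 = 704 kbps = 0.704 Mbps.
Total bitrate: 12.354 Mbps.
Per item: 12.354 Mbps × 3720 s = 45,957 Mb = 5,745 MB.
Capacity: 256 GiB = 2,199,023 Mb; 47.85 items → 47 complete.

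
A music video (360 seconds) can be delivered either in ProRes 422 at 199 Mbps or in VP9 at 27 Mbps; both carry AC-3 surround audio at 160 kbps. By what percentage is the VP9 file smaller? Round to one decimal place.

86.4%

Audio: 160 kbps = 0.160 Mbps.
ProRes 422: 199.160 Mbps × 360 s = 71697.6 Mb = 8.347 GiB.
VP9: 27.160 Mbps × 360 s = 9777.6 Mb = 1.138 GiB.
Reduction: (1 − 1.138/8.347) × 100 = 86.36%.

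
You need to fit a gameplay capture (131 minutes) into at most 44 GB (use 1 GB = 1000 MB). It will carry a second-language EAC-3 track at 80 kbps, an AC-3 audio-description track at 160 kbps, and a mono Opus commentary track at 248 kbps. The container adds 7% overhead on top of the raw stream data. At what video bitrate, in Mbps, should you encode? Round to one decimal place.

41.4 Mbps

Budget: 44 GB = 352000.0 Mb.
Stream payload after overhead: 352000.0 / 1.07 = 328972.0 Mb.
131 min = 7860 s
Total bitrate budget: 328972.0 Mb / 7860 s = 41.854 Mbps.
Audio total: 80 + 160 + 248 = 488 kbps = 0.488 Mbps.
Video: 41.854 − 0.488 = 41.366 Mbps.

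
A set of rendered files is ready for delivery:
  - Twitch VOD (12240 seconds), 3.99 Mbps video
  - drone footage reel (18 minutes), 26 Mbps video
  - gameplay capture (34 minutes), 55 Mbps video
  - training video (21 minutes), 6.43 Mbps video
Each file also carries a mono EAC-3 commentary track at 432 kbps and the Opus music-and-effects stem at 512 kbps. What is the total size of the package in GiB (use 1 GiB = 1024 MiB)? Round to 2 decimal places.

24.79 GiB

Audio total: 432 + 512 = 944 kbps = 0.944 Mbps.
Twitch VOD: 4.934 Mbps × 12240 s = 60392.2 Mb
drone footage reel: 26.944 Mbps × 1080 s = 29099.5 Mb
gameplay capture: 55.944 Mbps × 2040 s = 114125.8 Mb
training video: 7.374 Mbps × 1260 s = 9291.2 Mb
Total: 212908.7 Mb = 26613.6 MB.
= 24.79 GiB.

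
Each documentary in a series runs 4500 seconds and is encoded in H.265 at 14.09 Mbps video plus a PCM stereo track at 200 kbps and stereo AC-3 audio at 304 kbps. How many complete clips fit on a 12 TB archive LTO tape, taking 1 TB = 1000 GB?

1461

Audio total: 200 + 304 = 504 kbps = 0.504 Mbps.
Total bitrate: 14.594 Mbps.
Per item: 14.594 Mbps × 4500 s = 65,673 Mb = 8,209 MB.
Capacity: 12 TB = 96,000,000 Mb; 1461.79 items → 1461 complete.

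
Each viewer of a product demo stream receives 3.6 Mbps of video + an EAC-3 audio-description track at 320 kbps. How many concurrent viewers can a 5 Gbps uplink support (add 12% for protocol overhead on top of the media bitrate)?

1138

Audio: 320 kbps = 0.320 Mbps.
Per-viewer media rate: 3.920 Mbps.
On the wire with 12% overhead: 4.390 Mbps.
5 Gbps = 5,000 Mbps; 5,000 / 4.390 = 1138.85 → 1138 viewers.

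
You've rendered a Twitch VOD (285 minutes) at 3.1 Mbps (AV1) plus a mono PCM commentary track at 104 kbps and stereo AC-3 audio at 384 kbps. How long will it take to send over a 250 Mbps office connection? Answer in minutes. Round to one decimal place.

4.1 minutes

285 min = 17100 s
Audio total: 104 + 384 = 488 kbps = 0.488 Mbps.
Total bitrate: 3.588 Mbps.
File: 3.588 Mbps × 17100 s = 61354.8 Mb.
At 250 Mbps: 61354.8 / 250 = 245.4 s ≈ 4.09 minutes.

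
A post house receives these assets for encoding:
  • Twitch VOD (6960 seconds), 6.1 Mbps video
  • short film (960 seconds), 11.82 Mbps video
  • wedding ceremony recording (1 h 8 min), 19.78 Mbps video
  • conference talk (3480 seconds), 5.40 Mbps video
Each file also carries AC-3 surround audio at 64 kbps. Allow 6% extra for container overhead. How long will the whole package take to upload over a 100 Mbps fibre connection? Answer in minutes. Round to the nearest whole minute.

Audio: 64 kbps = 0.064 Mbps.
Twitch VOD: 6.164 Mbps × 6960 s × 1.06 = 45475.5 Mb
short film: 11.884 Mbps × 960 s × 1.06 = 12093.2 Mb
wedding ceremony recording: 19.844 Mbps × 4080 s × 1.06 = 85821.3 Mb
conference talk: 5.464 Mbps × 3480 s × 1.06 = 20155.6 Mb
Total: 163545.6 Mb = 20443.2 MB.
At 100 Mbps: 163545.6 / 100 = 1635 s ≈ 27.3 minutes.

27 minutes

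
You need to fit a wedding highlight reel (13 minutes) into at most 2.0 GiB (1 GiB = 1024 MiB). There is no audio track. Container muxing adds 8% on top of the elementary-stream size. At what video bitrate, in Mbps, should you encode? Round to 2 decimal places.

20.39 Mbps

Budget: 2.0 GiB = 17179.9 Mb.
Stream payload after overhead: 17179.9 / 1.08 = 15907.3 Mb.
13 min = 780 s
Total bitrate budget: 15907.3 Mb / 780 s = 20.394 Mbps.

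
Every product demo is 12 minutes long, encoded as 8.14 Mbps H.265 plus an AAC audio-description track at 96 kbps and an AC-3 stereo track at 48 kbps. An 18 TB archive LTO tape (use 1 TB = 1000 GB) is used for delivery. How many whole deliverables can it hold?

12 min = 720 s
Audio total: 96 + 48 = 144 kbps = 0.144 Mbps.
Total bitrate: 8.284 Mbps.
Per item: 8.284 Mbps × 720 s = 5,964 Mb = 745.6 MB.
Capacity: 18 TB = 144,000,000 Mb; 24142.93 items → 24142 complete.

24142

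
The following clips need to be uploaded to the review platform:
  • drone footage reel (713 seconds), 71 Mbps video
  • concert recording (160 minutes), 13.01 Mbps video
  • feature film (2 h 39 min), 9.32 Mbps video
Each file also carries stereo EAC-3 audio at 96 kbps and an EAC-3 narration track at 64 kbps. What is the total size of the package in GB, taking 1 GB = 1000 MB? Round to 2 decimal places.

33.45 GB

Audio total: 96 + 64 = 160 kbps = 0.160 Mbps.
drone footage reel: 71.160 Mbps × 713 s = 50737.1 Mb
concert recording: 13.170 Mbps × 9600 s = 126432.0 Mb
feature film: 9.480 Mbps × 9540 s = 90439.2 Mb
Total: 267608.3 Mb = 33451.0 MB.
= 33.45 GB.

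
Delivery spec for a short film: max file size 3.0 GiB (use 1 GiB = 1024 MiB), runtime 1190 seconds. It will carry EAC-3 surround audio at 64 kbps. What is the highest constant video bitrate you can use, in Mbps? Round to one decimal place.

21.6 Mbps

Budget: 3.0 GiB = 25769.8 Mb.
Total bitrate budget: 25769.8 Mb / 1190 s = 21.655 Mbps.
Audio: 64 kbps = 0.064 Mbps.
Video: 21.655 − 0.064 = 21.591 Mbps.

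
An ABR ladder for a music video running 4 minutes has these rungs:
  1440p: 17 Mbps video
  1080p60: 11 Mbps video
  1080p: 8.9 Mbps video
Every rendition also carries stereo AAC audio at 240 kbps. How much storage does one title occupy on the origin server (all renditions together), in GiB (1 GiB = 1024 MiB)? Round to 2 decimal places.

1.05 GiB

4 min = 240 s
Audio: 240 kbps = 0.240 Mbps.
Sum of rendition bitrates: (17+0.240) + (11+0.240) + (8.9+0.240) = 37.620 Mbps.
× 240 s = 9,029 Mb = 1,129 MB = 1.051 GiB.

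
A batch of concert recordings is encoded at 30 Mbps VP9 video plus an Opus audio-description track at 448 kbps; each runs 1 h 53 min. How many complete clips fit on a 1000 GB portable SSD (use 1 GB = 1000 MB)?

38

1 h 53 min = 113 min = 6780 s
Audio: 448 kbps = 0.448 Mbps.
Total bitrate: 30.448 Mbps.
Per item: 30.448 Mbps × 6780 s = 206,437 Mb = 25,805 MB.
Capacity: 1000 GB = 8,000,000 Mb; 38.75 items → 38 complete.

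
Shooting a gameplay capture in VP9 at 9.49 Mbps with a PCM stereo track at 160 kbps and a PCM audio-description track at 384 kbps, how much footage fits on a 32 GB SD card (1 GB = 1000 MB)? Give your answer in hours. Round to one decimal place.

7.1 hours

Audio total: 160 + 384 = 544 kbps = 0.544 Mbps.
Total bitrate: 9.49 + 0.544 = 10.034 Mbps.
Capacity: 32 GB = 256,000 Mb.
Recording time: 256,000 / 10.034 = 25,513 s ≈ 7.09 hours.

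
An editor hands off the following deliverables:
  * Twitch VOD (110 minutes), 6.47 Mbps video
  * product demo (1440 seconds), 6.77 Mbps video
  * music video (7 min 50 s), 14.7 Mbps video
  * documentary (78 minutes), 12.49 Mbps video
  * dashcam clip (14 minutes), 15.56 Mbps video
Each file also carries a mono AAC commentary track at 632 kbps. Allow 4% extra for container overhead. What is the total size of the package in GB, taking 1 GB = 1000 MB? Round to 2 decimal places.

18.17 GB

Audio: 632 kbps = 0.632 Mbps.
Twitch VOD: 7.102 Mbps × 6600 s × 1.04 = 48748.1 Mb
product demo: 7.402 Mbps × 1440 s × 1.04 = 11085.2 Mb
music video: 15.332 Mbps × 470 s × 1.04 = 7494.3 Mb
documentary: 13.122 Mbps × 4680 s × 1.04 = 63867.4 Mb
dashcam clip: 16.192 Mbps × 840 s × 1.04 = 14145.3 Mb
Total: 145340.4 Mb = 18167.5 MB.
= 18.17 GB.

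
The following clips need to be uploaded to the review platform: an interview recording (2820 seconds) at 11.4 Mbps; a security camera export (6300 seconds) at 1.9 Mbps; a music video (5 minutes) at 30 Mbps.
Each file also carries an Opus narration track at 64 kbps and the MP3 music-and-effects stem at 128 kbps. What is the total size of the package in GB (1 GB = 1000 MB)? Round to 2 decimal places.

Audio total: 64 + 128 = 192 kbps = 0.192 Mbps.
interview recording: 11.592 Mbps × 2820 s = 32689.4 Mb
security camera export: 2.092 Mbps × 6300 s = 13179.6 Mb
music video: 30.192 Mbps × 300 s = 9057.6 Mb
Total: 54926.6 Mb = 6865.8 MB.
= 6.866 GB.

6.87 GB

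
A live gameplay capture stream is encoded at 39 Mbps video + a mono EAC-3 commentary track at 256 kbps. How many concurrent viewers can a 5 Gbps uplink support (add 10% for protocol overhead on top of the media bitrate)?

Audio: 256 kbps = 0.256 Mbps.
Per-viewer media rate: 39.256 Mbps.
On the wire with 10% overhead: 43.182 Mbps.
5 Gbps = 5,000 Mbps; 5,000 / 43.182 = 115.79 → 115 viewers.

115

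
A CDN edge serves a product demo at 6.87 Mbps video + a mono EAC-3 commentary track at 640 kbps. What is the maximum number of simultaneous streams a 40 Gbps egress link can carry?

Audio: 640 kbps = 0.640 Mbps.
Per-viewer media rate: 7.510 Mbps.
40 Gbps = 40,000 Mbps; 40,000 / 7.510 = 5326.23 → 5326 viewers.

5326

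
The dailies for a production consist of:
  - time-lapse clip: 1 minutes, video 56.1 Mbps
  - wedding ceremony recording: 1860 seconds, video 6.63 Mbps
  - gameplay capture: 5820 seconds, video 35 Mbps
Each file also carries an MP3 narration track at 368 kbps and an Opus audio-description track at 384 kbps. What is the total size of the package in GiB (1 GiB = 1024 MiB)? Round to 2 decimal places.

Audio total: 368 + 384 = 752 kbps = 0.752 Mbps.
time-lapse clip: 56.852 Mbps × 60 s = 3411.1 Mb
wedding ceremony recording: 7.382 Mbps × 1860 s = 13730.5 Mb
gameplay capture: 35.752 Mbps × 5820 s = 208076.6 Mb
Total: 225218.3 Mb = 28152.3 MB.
= 26.22 GiB.

26.22 GiB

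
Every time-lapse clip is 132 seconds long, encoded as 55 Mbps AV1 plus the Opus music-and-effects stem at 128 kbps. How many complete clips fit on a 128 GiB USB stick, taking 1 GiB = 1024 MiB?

151

Audio: 128 kbps = 0.128 Mbps.
Total bitrate: 55.128 Mbps.
Per item: 55.128 Mbps × 132 s = 7,277 Mb = 909.6 MB.
Capacity: 128 GiB = 1,099,512 Mb; 151.10 items → 151 complete.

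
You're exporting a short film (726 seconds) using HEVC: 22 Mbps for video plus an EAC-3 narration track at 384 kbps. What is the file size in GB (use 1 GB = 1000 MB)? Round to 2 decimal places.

Audio: 384 kbps = 0.384 Mbps.
Total bitrate: 22 + 0.384 = 22.384 Mbps.
Stream data: 22.384 Mbps × 726 s = 16250.8 Mb.
16,251 Mb ÷ 8 = 2,031 MB → 2.031 GB.

2.03 GB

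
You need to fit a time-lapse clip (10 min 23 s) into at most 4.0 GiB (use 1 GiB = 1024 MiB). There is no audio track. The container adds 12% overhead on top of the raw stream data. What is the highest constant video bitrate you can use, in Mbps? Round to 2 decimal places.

49.24 Mbps

Budget: 4.0 GiB = 34359.7 Mb.
Stream payload after overhead: 34359.7 / 1.12 = 30678.3 Mb.
10 min 23 s = 623 s
Total bitrate budget: 30678.3 Mb / 623 s = 49.243 Mbps.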